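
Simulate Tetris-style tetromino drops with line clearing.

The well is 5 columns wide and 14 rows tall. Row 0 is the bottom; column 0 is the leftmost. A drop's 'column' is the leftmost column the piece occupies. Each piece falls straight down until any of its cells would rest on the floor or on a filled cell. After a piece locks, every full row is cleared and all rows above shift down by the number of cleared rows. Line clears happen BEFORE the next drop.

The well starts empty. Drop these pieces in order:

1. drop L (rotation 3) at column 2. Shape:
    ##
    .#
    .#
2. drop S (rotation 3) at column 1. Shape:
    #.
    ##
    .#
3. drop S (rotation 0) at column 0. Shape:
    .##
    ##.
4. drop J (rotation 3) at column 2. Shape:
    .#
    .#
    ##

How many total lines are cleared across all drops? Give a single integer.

Drop 1: L rot3 at col 2 lands with bottom-row=0; cleared 0 line(s) (total 0); column heights now [0 0 3 3 0], max=3
Drop 2: S rot3 at col 1 lands with bottom-row=3; cleared 0 line(s) (total 0); column heights now [0 6 5 3 0], max=6
Drop 3: S rot0 at col 0 lands with bottom-row=6; cleared 0 line(s) (total 0); column heights now [7 8 8 3 0], max=8
Drop 4: J rot3 at col 2 lands with bottom-row=8; cleared 0 line(s) (total 0); column heights now [7 8 9 11 0], max=11

Answer: 0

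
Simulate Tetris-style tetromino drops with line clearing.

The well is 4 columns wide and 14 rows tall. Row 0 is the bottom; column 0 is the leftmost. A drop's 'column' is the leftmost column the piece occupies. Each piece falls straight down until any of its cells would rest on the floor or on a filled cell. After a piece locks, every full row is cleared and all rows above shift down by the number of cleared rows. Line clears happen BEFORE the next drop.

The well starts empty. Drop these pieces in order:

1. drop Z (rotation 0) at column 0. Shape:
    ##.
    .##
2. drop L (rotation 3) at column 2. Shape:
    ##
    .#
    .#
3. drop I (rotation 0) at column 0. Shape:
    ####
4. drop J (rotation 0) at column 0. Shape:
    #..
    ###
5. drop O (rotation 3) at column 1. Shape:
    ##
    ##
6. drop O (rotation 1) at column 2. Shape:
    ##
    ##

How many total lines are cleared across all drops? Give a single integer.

Answer: 1

Derivation:
Drop 1: Z rot0 at col 0 lands with bottom-row=0; cleared 0 line(s) (total 0); column heights now [2 2 1 0], max=2
Drop 2: L rot3 at col 2 lands with bottom-row=0; cleared 0 line(s) (total 0); column heights now [2 2 3 3], max=3
Drop 3: I rot0 at col 0 lands with bottom-row=3; cleared 1 line(s) (total 1); column heights now [2 2 3 3], max=3
Drop 4: J rot0 at col 0 lands with bottom-row=3; cleared 0 line(s) (total 1); column heights now [5 4 4 3], max=5
Drop 5: O rot3 at col 1 lands with bottom-row=4; cleared 0 line(s) (total 1); column heights now [5 6 6 3], max=6
Drop 6: O rot1 at col 2 lands with bottom-row=6; cleared 0 line(s) (total 1); column heights now [5 6 8 8], max=8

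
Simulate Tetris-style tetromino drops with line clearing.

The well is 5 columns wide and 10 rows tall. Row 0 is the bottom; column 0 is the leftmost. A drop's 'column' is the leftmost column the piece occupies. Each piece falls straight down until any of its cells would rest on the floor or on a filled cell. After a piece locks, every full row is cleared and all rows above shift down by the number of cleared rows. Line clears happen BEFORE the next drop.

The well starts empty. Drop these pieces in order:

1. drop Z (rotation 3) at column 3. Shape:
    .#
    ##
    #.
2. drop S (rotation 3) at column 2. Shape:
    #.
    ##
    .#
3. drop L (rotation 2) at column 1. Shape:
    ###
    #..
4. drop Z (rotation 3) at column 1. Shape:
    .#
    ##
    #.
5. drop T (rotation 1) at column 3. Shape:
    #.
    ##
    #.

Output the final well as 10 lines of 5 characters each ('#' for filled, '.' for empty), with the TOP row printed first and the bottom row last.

Answer: .....
..##.
.####
.#.#.
.###.
.##..
..##.
...##
...##
...#.

Derivation:
Drop 1: Z rot3 at col 3 lands with bottom-row=0; cleared 0 line(s) (total 0); column heights now [0 0 0 2 3], max=3
Drop 2: S rot3 at col 2 lands with bottom-row=2; cleared 0 line(s) (total 0); column heights now [0 0 5 4 3], max=5
Drop 3: L rot2 at col 1 lands with bottom-row=4; cleared 0 line(s) (total 0); column heights now [0 6 6 6 3], max=6
Drop 4: Z rot3 at col 1 lands with bottom-row=6; cleared 0 line(s) (total 0); column heights now [0 8 9 6 3], max=9
Drop 5: T rot1 at col 3 lands with bottom-row=6; cleared 0 line(s) (total 0); column heights now [0 8 9 9 8], max=9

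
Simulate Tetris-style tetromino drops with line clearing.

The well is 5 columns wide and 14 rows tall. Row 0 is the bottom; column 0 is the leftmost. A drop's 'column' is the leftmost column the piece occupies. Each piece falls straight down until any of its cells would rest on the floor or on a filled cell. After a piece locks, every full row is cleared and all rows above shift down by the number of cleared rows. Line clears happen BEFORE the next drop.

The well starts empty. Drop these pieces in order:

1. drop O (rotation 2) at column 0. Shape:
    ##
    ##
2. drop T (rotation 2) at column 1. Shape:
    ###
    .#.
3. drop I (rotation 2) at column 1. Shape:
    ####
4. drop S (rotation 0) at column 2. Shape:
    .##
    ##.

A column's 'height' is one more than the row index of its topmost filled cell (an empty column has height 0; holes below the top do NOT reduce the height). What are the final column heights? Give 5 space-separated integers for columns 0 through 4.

Drop 1: O rot2 at col 0 lands with bottom-row=0; cleared 0 line(s) (total 0); column heights now [2 2 0 0 0], max=2
Drop 2: T rot2 at col 1 lands with bottom-row=1; cleared 0 line(s) (total 0); column heights now [2 3 3 3 0], max=3
Drop 3: I rot2 at col 1 lands with bottom-row=3; cleared 0 line(s) (total 0); column heights now [2 4 4 4 4], max=4
Drop 4: S rot0 at col 2 lands with bottom-row=4; cleared 0 line(s) (total 0); column heights now [2 4 5 6 6], max=6

Answer: 2 4 5 6 6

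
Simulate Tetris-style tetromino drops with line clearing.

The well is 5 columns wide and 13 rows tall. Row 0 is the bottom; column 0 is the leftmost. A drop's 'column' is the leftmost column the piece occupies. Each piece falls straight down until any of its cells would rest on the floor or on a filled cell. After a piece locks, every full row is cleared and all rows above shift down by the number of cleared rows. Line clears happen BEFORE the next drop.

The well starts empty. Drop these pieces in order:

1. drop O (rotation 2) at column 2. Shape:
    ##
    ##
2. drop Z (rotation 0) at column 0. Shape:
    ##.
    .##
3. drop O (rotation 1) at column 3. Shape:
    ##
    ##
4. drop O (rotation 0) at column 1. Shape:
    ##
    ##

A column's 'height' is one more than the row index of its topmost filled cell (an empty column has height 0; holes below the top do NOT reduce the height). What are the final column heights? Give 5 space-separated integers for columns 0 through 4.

Answer: 4 6 6 4 4

Derivation:
Drop 1: O rot2 at col 2 lands with bottom-row=0; cleared 0 line(s) (total 0); column heights now [0 0 2 2 0], max=2
Drop 2: Z rot0 at col 0 lands with bottom-row=2; cleared 0 line(s) (total 0); column heights now [4 4 3 2 0], max=4
Drop 3: O rot1 at col 3 lands with bottom-row=2; cleared 0 line(s) (total 0); column heights now [4 4 3 4 4], max=4
Drop 4: O rot0 at col 1 lands with bottom-row=4; cleared 0 line(s) (total 0); column heights now [4 6 6 4 4], max=6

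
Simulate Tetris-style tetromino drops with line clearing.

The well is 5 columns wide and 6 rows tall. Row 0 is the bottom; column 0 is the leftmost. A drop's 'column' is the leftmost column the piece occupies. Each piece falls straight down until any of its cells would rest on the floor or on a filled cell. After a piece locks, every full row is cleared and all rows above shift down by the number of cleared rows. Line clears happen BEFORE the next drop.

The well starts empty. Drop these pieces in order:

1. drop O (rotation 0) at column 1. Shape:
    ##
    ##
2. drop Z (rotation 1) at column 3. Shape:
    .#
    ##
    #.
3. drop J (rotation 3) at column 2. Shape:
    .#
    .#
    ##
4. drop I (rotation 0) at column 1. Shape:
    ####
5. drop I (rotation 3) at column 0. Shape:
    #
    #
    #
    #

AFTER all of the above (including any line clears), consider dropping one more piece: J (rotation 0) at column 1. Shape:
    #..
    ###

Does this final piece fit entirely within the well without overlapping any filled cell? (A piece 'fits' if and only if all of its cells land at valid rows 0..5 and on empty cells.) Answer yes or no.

Drop 1: O rot0 at col 1 lands with bottom-row=0; cleared 0 line(s) (total 0); column heights now [0 2 2 0 0], max=2
Drop 2: Z rot1 at col 3 lands with bottom-row=0; cleared 0 line(s) (total 0); column heights now [0 2 2 2 3], max=3
Drop 3: J rot3 at col 2 lands with bottom-row=2; cleared 0 line(s) (total 0); column heights now [0 2 3 5 3], max=5
Drop 4: I rot0 at col 1 lands with bottom-row=5; cleared 0 line(s) (total 0); column heights now [0 6 6 6 6], max=6
Drop 5: I rot3 at col 0 lands with bottom-row=0; cleared 1 line(s) (total 1); column heights now [3 5 5 5 5], max=5
Test piece J rot0 at col 1 (width 3): heights before test = [3 5 5 5 5]; fits = False

Answer: no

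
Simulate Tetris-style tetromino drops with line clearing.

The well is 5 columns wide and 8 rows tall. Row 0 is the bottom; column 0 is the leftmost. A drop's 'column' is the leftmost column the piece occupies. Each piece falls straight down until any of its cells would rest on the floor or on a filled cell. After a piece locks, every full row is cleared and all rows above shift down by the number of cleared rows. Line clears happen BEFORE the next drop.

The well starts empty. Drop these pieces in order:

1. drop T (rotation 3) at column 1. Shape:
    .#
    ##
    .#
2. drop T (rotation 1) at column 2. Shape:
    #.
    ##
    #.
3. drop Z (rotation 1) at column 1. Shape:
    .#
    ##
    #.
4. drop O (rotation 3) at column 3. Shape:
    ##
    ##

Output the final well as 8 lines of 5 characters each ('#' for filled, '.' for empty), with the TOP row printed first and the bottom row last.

Answer: ..#..
.####
.####
..##.
..#..
..#..
.##..
..#..

Derivation:
Drop 1: T rot3 at col 1 lands with bottom-row=0; cleared 0 line(s) (total 0); column heights now [0 2 3 0 0], max=3
Drop 2: T rot1 at col 2 lands with bottom-row=3; cleared 0 line(s) (total 0); column heights now [0 2 6 5 0], max=6
Drop 3: Z rot1 at col 1 lands with bottom-row=5; cleared 0 line(s) (total 0); column heights now [0 7 8 5 0], max=8
Drop 4: O rot3 at col 3 lands with bottom-row=5; cleared 0 line(s) (total 0); column heights now [0 7 8 7 7], max=8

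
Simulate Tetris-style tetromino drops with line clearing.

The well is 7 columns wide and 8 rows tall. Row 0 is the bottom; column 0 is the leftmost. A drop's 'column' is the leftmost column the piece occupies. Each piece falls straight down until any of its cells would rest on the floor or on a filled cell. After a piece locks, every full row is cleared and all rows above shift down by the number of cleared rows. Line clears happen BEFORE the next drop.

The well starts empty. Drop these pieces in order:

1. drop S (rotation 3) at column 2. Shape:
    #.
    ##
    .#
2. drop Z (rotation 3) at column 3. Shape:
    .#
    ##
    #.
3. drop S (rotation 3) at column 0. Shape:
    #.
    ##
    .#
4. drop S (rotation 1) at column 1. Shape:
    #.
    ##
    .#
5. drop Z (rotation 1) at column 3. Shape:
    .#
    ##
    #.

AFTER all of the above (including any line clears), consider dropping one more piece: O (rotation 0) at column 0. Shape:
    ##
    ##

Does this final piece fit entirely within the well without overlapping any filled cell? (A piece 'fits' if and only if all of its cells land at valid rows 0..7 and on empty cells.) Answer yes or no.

Answer: yes

Derivation:
Drop 1: S rot3 at col 2 lands with bottom-row=0; cleared 0 line(s) (total 0); column heights now [0 0 3 2 0 0 0], max=3
Drop 2: Z rot3 at col 3 lands with bottom-row=2; cleared 0 line(s) (total 0); column heights now [0 0 3 4 5 0 0], max=5
Drop 3: S rot3 at col 0 lands with bottom-row=0; cleared 0 line(s) (total 0); column heights now [3 2 3 4 5 0 0], max=5
Drop 4: S rot1 at col 1 lands with bottom-row=3; cleared 0 line(s) (total 0); column heights now [3 6 5 4 5 0 0], max=6
Drop 5: Z rot1 at col 3 lands with bottom-row=4; cleared 0 line(s) (total 0); column heights now [3 6 5 6 7 0 0], max=7
Test piece O rot0 at col 0 (width 2): heights before test = [3 6 5 6 7 0 0]; fits = True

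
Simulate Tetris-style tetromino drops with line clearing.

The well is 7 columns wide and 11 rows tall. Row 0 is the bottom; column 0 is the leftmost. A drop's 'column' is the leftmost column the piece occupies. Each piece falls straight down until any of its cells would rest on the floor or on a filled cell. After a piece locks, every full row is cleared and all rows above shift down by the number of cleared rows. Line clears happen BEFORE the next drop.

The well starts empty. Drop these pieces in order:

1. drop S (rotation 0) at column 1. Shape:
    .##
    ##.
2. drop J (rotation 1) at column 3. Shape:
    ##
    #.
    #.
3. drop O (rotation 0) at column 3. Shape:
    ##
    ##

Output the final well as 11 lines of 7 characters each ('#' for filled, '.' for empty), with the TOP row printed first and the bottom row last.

Drop 1: S rot0 at col 1 lands with bottom-row=0; cleared 0 line(s) (total 0); column heights now [0 1 2 2 0 0 0], max=2
Drop 2: J rot1 at col 3 lands with bottom-row=2; cleared 0 line(s) (total 0); column heights now [0 1 2 5 5 0 0], max=5
Drop 3: O rot0 at col 3 lands with bottom-row=5; cleared 0 line(s) (total 0); column heights now [0 1 2 7 7 0 0], max=7

Answer: .......
.......
.......
.......
...##..
...##..
...##..
...#...
...#...
..##...
.##....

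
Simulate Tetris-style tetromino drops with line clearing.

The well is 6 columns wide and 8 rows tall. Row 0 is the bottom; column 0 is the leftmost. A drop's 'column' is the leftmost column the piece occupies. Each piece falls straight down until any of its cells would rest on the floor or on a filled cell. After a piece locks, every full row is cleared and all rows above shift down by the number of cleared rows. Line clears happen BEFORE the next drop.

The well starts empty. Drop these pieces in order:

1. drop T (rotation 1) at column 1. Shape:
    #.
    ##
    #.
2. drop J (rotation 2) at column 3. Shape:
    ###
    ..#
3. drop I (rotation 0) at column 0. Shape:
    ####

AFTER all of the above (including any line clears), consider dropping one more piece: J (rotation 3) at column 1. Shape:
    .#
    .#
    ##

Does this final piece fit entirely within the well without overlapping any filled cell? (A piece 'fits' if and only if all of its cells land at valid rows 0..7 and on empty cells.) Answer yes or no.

Answer: yes

Derivation:
Drop 1: T rot1 at col 1 lands with bottom-row=0; cleared 0 line(s) (total 0); column heights now [0 3 2 0 0 0], max=3
Drop 2: J rot2 at col 3 lands with bottom-row=0; cleared 0 line(s) (total 0); column heights now [0 3 2 2 2 2], max=3
Drop 3: I rot0 at col 0 lands with bottom-row=3; cleared 0 line(s) (total 0); column heights now [4 4 4 4 2 2], max=4
Test piece J rot3 at col 1 (width 2): heights before test = [4 4 4 4 2 2]; fits = True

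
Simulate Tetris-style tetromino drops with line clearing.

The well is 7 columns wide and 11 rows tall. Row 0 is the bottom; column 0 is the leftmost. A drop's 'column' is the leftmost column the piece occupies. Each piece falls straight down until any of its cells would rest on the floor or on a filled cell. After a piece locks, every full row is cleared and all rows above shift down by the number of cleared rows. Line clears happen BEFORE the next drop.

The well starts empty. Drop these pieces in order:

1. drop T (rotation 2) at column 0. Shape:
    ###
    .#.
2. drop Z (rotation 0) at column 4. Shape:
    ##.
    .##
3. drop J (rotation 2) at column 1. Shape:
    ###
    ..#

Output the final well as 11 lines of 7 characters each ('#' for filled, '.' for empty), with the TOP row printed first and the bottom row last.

Answer: .......
.......
.......
.......
.......
.......
.......
.......
.###...
######.
.#...##

Derivation:
Drop 1: T rot2 at col 0 lands with bottom-row=0; cleared 0 line(s) (total 0); column heights now [2 2 2 0 0 0 0], max=2
Drop 2: Z rot0 at col 4 lands with bottom-row=0; cleared 0 line(s) (total 0); column heights now [2 2 2 0 2 2 1], max=2
Drop 3: J rot2 at col 1 lands with bottom-row=1; cleared 0 line(s) (total 0); column heights now [2 3 3 3 2 2 1], max=3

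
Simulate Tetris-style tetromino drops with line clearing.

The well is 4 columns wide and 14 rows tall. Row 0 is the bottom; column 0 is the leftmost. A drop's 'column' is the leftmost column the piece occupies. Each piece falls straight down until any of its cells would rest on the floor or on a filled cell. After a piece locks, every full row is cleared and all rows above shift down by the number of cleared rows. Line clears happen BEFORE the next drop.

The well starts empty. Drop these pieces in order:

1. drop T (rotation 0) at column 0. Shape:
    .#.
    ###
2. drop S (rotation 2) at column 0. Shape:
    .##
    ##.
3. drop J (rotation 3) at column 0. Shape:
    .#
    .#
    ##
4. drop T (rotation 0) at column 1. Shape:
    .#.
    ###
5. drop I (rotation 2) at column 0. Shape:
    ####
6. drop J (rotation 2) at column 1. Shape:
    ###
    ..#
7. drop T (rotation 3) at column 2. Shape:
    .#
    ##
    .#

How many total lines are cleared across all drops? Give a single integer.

Drop 1: T rot0 at col 0 lands with bottom-row=0; cleared 0 line(s) (total 0); column heights now [1 2 1 0], max=2
Drop 2: S rot2 at col 0 lands with bottom-row=2; cleared 0 line(s) (total 0); column heights now [3 4 4 0], max=4
Drop 3: J rot3 at col 0 lands with bottom-row=4; cleared 0 line(s) (total 0); column heights now [5 7 4 0], max=7
Drop 4: T rot0 at col 1 lands with bottom-row=7; cleared 0 line(s) (total 0); column heights now [5 8 9 8], max=9
Drop 5: I rot2 at col 0 lands with bottom-row=9; cleared 1 line(s) (total 1); column heights now [5 8 9 8], max=9
Drop 6: J rot2 at col 1 lands with bottom-row=8; cleared 0 line(s) (total 1); column heights now [5 10 10 10], max=10
Drop 7: T rot3 at col 2 lands with bottom-row=10; cleared 0 line(s) (total 1); column heights now [5 10 12 13], max=13

Answer: 1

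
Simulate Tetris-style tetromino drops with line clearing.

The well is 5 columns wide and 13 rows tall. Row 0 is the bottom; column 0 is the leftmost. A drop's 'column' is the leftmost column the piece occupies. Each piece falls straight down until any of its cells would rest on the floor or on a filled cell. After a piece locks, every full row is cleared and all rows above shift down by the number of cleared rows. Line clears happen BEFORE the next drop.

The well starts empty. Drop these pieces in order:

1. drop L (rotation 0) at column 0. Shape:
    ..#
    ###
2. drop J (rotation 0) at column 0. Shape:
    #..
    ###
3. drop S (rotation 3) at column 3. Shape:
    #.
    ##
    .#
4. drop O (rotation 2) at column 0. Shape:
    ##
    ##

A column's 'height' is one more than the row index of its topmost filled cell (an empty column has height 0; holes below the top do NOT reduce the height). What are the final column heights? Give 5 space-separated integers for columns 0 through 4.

Answer: 6 6 3 3 2

Derivation:
Drop 1: L rot0 at col 0 lands with bottom-row=0; cleared 0 line(s) (total 0); column heights now [1 1 2 0 0], max=2
Drop 2: J rot0 at col 0 lands with bottom-row=2; cleared 0 line(s) (total 0); column heights now [4 3 3 0 0], max=4
Drop 3: S rot3 at col 3 lands with bottom-row=0; cleared 0 line(s) (total 0); column heights now [4 3 3 3 2], max=4
Drop 4: O rot2 at col 0 lands with bottom-row=4; cleared 0 line(s) (total 0); column heights now [6 6 3 3 2], max=6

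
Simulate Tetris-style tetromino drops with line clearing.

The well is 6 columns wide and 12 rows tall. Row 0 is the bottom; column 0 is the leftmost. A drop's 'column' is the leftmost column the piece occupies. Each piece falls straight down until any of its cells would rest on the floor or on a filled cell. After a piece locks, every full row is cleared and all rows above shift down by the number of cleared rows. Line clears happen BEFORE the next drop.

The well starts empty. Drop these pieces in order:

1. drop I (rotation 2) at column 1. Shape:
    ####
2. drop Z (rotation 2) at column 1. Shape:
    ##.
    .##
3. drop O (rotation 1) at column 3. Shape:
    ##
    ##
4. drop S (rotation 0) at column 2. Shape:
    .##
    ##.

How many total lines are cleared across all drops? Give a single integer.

Drop 1: I rot2 at col 1 lands with bottom-row=0; cleared 0 line(s) (total 0); column heights now [0 1 1 1 1 0], max=1
Drop 2: Z rot2 at col 1 lands with bottom-row=1; cleared 0 line(s) (total 0); column heights now [0 3 3 2 1 0], max=3
Drop 3: O rot1 at col 3 lands with bottom-row=2; cleared 0 line(s) (total 0); column heights now [0 3 3 4 4 0], max=4
Drop 4: S rot0 at col 2 lands with bottom-row=4; cleared 0 line(s) (total 0); column heights now [0 3 5 6 6 0], max=6

Answer: 0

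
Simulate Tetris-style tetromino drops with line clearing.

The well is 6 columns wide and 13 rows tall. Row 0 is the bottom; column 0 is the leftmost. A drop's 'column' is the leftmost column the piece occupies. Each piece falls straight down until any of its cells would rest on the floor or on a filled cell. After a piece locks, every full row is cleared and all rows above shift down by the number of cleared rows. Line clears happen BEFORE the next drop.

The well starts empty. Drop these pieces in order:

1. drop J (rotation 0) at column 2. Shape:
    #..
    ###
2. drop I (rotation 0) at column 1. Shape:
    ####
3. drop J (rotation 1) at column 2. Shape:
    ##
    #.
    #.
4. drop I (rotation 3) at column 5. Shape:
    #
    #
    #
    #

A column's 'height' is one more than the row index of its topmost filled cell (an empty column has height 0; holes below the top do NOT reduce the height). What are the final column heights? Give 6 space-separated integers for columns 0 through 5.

Answer: 0 3 6 6 3 4

Derivation:
Drop 1: J rot0 at col 2 lands with bottom-row=0; cleared 0 line(s) (total 0); column heights now [0 0 2 1 1 0], max=2
Drop 2: I rot0 at col 1 lands with bottom-row=2; cleared 0 line(s) (total 0); column heights now [0 3 3 3 3 0], max=3
Drop 3: J rot1 at col 2 lands with bottom-row=3; cleared 0 line(s) (total 0); column heights now [0 3 6 6 3 0], max=6
Drop 4: I rot3 at col 5 lands with bottom-row=0; cleared 0 line(s) (total 0); column heights now [0 3 6 6 3 4], max=6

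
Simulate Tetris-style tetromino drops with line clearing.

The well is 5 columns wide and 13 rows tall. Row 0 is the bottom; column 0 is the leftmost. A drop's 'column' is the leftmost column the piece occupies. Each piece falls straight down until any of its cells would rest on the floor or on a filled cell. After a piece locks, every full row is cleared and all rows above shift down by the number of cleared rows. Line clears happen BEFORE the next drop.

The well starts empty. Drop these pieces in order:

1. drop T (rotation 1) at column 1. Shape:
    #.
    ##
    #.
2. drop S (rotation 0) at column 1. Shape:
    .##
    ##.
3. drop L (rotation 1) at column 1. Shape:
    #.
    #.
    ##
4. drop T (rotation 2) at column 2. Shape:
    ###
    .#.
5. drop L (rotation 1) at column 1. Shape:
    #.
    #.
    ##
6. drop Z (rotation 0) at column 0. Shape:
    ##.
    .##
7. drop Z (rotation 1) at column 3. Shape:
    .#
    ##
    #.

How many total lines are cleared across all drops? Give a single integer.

Drop 1: T rot1 at col 1 lands with bottom-row=0; cleared 0 line(s) (total 0); column heights now [0 3 2 0 0], max=3
Drop 2: S rot0 at col 1 lands with bottom-row=3; cleared 0 line(s) (total 0); column heights now [0 4 5 5 0], max=5
Drop 3: L rot1 at col 1 lands with bottom-row=5; cleared 0 line(s) (total 0); column heights now [0 8 6 5 0], max=8
Drop 4: T rot2 at col 2 lands with bottom-row=5; cleared 0 line(s) (total 0); column heights now [0 8 7 7 7], max=8
Drop 5: L rot1 at col 1 lands with bottom-row=8; cleared 0 line(s) (total 0); column heights now [0 11 9 7 7], max=11
Drop 6: Z rot0 at col 0 lands with bottom-row=11; cleared 0 line(s) (total 0); column heights now [13 13 12 7 7], max=13
Drop 7: Z rot1 at col 3 lands with bottom-row=7; cleared 0 line(s) (total 0); column heights now [13 13 12 9 10], max=13

Answer: 0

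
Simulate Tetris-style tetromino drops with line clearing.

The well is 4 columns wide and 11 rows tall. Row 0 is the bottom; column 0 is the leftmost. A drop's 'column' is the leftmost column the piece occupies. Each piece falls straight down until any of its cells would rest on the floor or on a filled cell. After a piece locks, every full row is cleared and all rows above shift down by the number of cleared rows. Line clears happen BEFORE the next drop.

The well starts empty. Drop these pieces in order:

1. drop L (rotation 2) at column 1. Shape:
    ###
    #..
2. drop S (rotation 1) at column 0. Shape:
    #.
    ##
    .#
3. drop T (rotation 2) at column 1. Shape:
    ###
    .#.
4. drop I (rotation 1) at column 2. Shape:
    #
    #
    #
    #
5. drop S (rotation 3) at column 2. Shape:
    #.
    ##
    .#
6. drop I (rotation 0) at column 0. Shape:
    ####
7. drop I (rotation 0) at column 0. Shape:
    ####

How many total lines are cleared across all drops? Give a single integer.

Answer: 3

Derivation:
Drop 1: L rot2 at col 1 lands with bottom-row=0; cleared 0 line(s) (total 0); column heights now [0 2 2 2], max=2
Drop 2: S rot1 at col 0 lands with bottom-row=2; cleared 0 line(s) (total 0); column heights now [5 4 2 2], max=5
Drop 3: T rot2 at col 1 lands with bottom-row=3; cleared 1 line(s) (total 1); column heights now [4 4 4 2], max=4
Drop 4: I rot1 at col 2 lands with bottom-row=4; cleared 0 line(s) (total 1); column heights now [4 4 8 2], max=8
Drop 5: S rot3 at col 2 lands with bottom-row=7; cleared 0 line(s) (total 1); column heights now [4 4 10 9], max=10
Drop 6: I rot0 at col 0 lands with bottom-row=10; cleared 1 line(s) (total 2); column heights now [4 4 10 9], max=10
Drop 7: I rot0 at col 0 lands with bottom-row=10; cleared 1 line(s) (total 3); column heights now [4 4 10 9], max=10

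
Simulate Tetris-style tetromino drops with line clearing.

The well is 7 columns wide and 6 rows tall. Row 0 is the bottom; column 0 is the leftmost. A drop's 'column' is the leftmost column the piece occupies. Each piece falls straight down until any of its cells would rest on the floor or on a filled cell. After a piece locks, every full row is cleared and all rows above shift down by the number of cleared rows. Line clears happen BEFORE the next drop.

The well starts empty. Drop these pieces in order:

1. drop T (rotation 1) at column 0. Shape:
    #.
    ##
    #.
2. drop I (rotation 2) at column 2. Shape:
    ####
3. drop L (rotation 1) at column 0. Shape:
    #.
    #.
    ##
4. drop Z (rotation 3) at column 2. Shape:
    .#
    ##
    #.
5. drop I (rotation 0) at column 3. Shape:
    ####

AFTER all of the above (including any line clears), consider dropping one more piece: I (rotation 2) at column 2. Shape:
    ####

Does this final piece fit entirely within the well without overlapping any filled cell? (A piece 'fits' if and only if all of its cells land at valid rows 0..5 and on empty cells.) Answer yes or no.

Answer: yes

Derivation:
Drop 1: T rot1 at col 0 lands with bottom-row=0; cleared 0 line(s) (total 0); column heights now [3 2 0 0 0 0 0], max=3
Drop 2: I rot2 at col 2 lands with bottom-row=0; cleared 0 line(s) (total 0); column heights now [3 2 1 1 1 1 0], max=3
Drop 3: L rot1 at col 0 lands with bottom-row=3; cleared 0 line(s) (total 0); column heights now [6 4 1 1 1 1 0], max=6
Drop 4: Z rot3 at col 2 lands with bottom-row=1; cleared 0 line(s) (total 0); column heights now [6 4 3 4 1 1 0], max=6
Drop 5: I rot0 at col 3 lands with bottom-row=4; cleared 0 line(s) (total 0); column heights now [6 4 3 5 5 5 5], max=6
Test piece I rot2 at col 2 (width 4): heights before test = [6 4 3 5 5 5 5]; fits = True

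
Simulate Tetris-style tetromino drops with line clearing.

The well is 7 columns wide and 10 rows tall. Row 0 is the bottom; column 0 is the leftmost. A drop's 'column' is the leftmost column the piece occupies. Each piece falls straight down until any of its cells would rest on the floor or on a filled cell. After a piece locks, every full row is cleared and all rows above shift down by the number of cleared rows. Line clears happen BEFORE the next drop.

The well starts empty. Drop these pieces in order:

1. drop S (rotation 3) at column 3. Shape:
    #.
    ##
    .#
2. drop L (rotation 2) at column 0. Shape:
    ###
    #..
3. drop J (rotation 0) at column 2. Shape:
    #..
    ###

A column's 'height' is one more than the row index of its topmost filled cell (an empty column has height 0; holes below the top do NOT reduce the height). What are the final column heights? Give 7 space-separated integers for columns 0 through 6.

Drop 1: S rot3 at col 3 lands with bottom-row=0; cleared 0 line(s) (total 0); column heights now [0 0 0 3 2 0 0], max=3
Drop 2: L rot2 at col 0 lands with bottom-row=0; cleared 0 line(s) (total 0); column heights now [2 2 2 3 2 0 0], max=3
Drop 3: J rot0 at col 2 lands with bottom-row=3; cleared 0 line(s) (total 0); column heights now [2 2 5 4 4 0 0], max=5

Answer: 2 2 5 4 4 0 0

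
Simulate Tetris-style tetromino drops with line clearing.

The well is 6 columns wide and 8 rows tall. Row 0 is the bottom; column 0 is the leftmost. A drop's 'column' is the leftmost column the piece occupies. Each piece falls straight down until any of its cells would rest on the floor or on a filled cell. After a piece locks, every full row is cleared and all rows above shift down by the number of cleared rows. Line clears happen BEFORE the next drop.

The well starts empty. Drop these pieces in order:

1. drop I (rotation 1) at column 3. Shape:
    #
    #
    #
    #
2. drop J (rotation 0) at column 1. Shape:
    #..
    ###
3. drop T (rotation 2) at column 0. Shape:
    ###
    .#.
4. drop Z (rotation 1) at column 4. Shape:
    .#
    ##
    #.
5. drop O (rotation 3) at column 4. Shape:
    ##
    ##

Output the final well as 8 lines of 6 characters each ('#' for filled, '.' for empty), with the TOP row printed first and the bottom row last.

Answer: ###...
.#....
.#....
.#####
...###
...#.#
...###
...##.

Derivation:
Drop 1: I rot1 at col 3 lands with bottom-row=0; cleared 0 line(s) (total 0); column heights now [0 0 0 4 0 0], max=4
Drop 2: J rot0 at col 1 lands with bottom-row=4; cleared 0 line(s) (total 0); column heights now [0 6 5 5 0 0], max=6
Drop 3: T rot2 at col 0 lands with bottom-row=6; cleared 0 line(s) (total 0); column heights now [8 8 8 5 0 0], max=8
Drop 4: Z rot1 at col 4 lands with bottom-row=0; cleared 0 line(s) (total 0); column heights now [8 8 8 5 2 3], max=8
Drop 5: O rot3 at col 4 lands with bottom-row=3; cleared 0 line(s) (total 0); column heights now [8 8 8 5 5 5], max=8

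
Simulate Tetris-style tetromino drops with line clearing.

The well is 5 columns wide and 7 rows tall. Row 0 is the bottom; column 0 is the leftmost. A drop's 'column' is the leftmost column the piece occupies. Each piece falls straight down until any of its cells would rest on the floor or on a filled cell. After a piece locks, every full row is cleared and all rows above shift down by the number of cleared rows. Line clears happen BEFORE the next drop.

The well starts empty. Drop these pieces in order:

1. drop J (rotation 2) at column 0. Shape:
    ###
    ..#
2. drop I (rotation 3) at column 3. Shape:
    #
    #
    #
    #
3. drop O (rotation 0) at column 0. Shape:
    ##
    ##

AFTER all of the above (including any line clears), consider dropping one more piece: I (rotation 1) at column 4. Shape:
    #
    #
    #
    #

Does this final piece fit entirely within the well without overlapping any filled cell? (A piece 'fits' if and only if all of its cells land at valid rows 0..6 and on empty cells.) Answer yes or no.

Drop 1: J rot2 at col 0 lands with bottom-row=0; cleared 0 line(s) (total 0); column heights now [2 2 2 0 0], max=2
Drop 2: I rot3 at col 3 lands with bottom-row=0; cleared 0 line(s) (total 0); column heights now [2 2 2 4 0], max=4
Drop 3: O rot0 at col 0 lands with bottom-row=2; cleared 0 line(s) (total 0); column heights now [4 4 2 4 0], max=4
Test piece I rot1 at col 4 (width 1): heights before test = [4 4 2 4 0]; fits = True

Answer: yes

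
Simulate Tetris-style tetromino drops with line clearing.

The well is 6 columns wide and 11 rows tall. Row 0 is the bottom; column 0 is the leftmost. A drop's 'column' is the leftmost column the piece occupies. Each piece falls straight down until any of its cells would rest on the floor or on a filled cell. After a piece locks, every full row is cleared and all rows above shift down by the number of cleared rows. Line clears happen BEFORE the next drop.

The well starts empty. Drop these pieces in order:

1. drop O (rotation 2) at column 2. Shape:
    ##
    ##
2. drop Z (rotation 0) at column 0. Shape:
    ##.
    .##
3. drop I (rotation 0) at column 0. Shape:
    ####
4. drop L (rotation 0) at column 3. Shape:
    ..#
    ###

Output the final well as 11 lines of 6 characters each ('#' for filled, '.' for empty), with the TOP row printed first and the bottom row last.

Answer: ......
......
......
......
.....#
...###
####..
##....
.##...
..##..
..##..

Derivation:
Drop 1: O rot2 at col 2 lands with bottom-row=0; cleared 0 line(s) (total 0); column heights now [0 0 2 2 0 0], max=2
Drop 2: Z rot0 at col 0 lands with bottom-row=2; cleared 0 line(s) (total 0); column heights now [4 4 3 2 0 0], max=4
Drop 3: I rot0 at col 0 lands with bottom-row=4; cleared 0 line(s) (total 0); column heights now [5 5 5 5 0 0], max=5
Drop 4: L rot0 at col 3 lands with bottom-row=5; cleared 0 line(s) (total 0); column heights now [5 5 5 6 6 7], max=7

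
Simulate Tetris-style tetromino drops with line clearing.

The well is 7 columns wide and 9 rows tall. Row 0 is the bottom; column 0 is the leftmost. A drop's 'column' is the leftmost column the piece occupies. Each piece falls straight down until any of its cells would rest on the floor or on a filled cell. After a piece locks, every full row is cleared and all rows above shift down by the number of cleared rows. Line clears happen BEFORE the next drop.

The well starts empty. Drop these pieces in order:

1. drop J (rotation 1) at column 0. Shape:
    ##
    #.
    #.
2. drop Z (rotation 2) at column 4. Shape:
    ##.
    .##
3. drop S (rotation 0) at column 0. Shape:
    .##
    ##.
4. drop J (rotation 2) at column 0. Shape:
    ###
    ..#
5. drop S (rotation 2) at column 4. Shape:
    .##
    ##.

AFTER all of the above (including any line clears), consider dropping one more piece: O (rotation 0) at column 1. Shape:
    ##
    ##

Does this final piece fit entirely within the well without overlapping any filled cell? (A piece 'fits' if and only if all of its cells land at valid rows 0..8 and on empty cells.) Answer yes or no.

Drop 1: J rot1 at col 0 lands with bottom-row=0; cleared 0 line(s) (total 0); column heights now [3 3 0 0 0 0 0], max=3
Drop 2: Z rot2 at col 4 lands with bottom-row=0; cleared 0 line(s) (total 0); column heights now [3 3 0 0 2 2 1], max=3
Drop 3: S rot0 at col 0 lands with bottom-row=3; cleared 0 line(s) (total 0); column heights now [4 5 5 0 2 2 1], max=5
Drop 4: J rot2 at col 0 lands with bottom-row=5; cleared 0 line(s) (total 0); column heights now [7 7 7 0 2 2 1], max=7
Drop 5: S rot2 at col 4 lands with bottom-row=2; cleared 0 line(s) (total 0); column heights now [7 7 7 0 3 4 4], max=7
Test piece O rot0 at col 1 (width 2): heights before test = [7 7 7 0 3 4 4]; fits = True

Answer: yes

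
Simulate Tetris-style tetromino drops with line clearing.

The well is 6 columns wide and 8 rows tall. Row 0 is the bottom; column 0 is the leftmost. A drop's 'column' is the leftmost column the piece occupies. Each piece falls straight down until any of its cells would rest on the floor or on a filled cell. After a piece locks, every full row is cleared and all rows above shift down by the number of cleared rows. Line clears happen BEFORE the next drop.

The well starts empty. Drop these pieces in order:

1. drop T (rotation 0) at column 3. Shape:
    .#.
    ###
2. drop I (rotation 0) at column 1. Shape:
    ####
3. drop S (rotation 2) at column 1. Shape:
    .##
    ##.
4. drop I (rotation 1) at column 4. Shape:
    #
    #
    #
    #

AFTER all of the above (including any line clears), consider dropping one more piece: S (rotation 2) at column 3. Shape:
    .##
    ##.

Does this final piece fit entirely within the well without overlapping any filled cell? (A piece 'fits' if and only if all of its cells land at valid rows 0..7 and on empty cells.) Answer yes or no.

Answer: no

Derivation:
Drop 1: T rot0 at col 3 lands with bottom-row=0; cleared 0 line(s) (total 0); column heights now [0 0 0 1 2 1], max=2
Drop 2: I rot0 at col 1 lands with bottom-row=2; cleared 0 line(s) (total 0); column heights now [0 3 3 3 3 1], max=3
Drop 3: S rot2 at col 1 lands with bottom-row=3; cleared 0 line(s) (total 0); column heights now [0 4 5 5 3 1], max=5
Drop 4: I rot1 at col 4 lands with bottom-row=3; cleared 0 line(s) (total 0); column heights now [0 4 5 5 7 1], max=7
Test piece S rot2 at col 3 (width 3): heights before test = [0 4 5 5 7 1]; fits = False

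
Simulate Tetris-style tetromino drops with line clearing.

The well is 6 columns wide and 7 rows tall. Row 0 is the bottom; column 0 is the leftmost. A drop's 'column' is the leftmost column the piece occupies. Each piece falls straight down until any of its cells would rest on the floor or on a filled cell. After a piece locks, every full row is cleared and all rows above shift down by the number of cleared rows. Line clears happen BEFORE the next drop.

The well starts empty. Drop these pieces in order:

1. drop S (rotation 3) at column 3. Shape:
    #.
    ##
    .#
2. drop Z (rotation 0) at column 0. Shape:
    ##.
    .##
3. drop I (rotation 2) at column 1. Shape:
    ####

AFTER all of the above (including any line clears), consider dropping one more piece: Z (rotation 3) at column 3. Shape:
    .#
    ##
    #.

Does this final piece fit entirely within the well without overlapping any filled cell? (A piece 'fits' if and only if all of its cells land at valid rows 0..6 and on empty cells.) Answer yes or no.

Drop 1: S rot3 at col 3 lands with bottom-row=0; cleared 0 line(s) (total 0); column heights now [0 0 0 3 2 0], max=3
Drop 2: Z rot0 at col 0 lands with bottom-row=0; cleared 0 line(s) (total 0); column heights now [2 2 1 3 2 0], max=3
Drop 3: I rot2 at col 1 lands with bottom-row=3; cleared 0 line(s) (total 0); column heights now [2 4 4 4 4 0], max=4
Test piece Z rot3 at col 3 (width 2): heights before test = [2 4 4 4 4 0]; fits = True

Answer: yes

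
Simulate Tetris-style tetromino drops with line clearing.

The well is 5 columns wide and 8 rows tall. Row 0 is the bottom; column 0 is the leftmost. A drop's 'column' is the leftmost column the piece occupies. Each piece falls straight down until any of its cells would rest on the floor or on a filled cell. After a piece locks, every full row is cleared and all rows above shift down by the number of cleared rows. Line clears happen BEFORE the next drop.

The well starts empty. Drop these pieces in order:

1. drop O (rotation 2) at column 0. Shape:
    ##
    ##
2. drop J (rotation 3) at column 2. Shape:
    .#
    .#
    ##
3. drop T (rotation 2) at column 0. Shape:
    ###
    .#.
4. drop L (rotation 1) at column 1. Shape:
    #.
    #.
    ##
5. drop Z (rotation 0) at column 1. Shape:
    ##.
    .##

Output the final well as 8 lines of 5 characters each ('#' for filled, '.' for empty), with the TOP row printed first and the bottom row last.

Answer: .##..
.###.
.#...
.##..
###..
.#.#.
##.#.
####.

Derivation:
Drop 1: O rot2 at col 0 lands with bottom-row=0; cleared 0 line(s) (total 0); column heights now [2 2 0 0 0], max=2
Drop 2: J rot3 at col 2 lands with bottom-row=0; cleared 0 line(s) (total 0); column heights now [2 2 1 3 0], max=3
Drop 3: T rot2 at col 0 lands with bottom-row=2; cleared 0 line(s) (total 0); column heights now [4 4 4 3 0], max=4
Drop 4: L rot1 at col 1 lands with bottom-row=4; cleared 0 line(s) (total 0); column heights now [4 7 5 3 0], max=7
Drop 5: Z rot0 at col 1 lands with bottom-row=6; cleared 0 line(s) (total 0); column heights now [4 8 8 7 0], max=8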